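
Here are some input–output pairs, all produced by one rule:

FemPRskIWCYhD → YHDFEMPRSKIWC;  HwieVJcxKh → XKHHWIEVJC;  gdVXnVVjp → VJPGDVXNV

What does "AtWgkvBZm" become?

BZMATWGKV

The rule is to move the last 3 characters to the front (rotate right by 3), then convert every letter to uppercase.
Starting from "AtWgkvBZm": after the first operation, "BZmAtWgkv"; after the second, "BZMATWGKV".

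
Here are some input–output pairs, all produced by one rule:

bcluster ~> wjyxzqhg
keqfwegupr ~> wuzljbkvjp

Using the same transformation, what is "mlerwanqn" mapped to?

In each case the input is transformed by: reverse the string, then shift every letter 5 places forward in the alphabet (wrapping around).
Starting from "mlerwanqn": after the first operation, "nqnawrelm"; after the second, "svsfbwjqr".

svsfbwjqr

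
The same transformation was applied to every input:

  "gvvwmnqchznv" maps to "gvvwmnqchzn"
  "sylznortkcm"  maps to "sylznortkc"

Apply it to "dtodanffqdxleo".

dtodanffqdxle

Each output is the input with this applied: delete the last character.
For "dtodanffqdxleo" the result is "dtodanffqdxle".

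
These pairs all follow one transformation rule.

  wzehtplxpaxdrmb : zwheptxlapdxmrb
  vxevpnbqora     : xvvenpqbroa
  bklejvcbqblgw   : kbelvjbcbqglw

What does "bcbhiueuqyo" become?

The rule is to swap each adjacent pair of characters (1↔2, 3↔4, ...).
"bcbhiueuqyo" → "cbhbuiueyqo".

cbhbuiueyqo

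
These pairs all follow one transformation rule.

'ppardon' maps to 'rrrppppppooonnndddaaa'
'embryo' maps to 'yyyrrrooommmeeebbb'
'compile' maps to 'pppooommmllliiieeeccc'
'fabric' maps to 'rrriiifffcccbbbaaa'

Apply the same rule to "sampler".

sssrrrpppmmmllleeeaaa

The transformation: repeat every character 3 times, then sort the characters into reverse alphabetical order.
Applying both steps to "sampler": "sssaaammmpppllleeerrr", then "sssrrrpppmmmllleeeaaa".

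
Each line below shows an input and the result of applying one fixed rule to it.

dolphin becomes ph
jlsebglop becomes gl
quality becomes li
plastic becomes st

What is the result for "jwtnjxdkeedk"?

In each case the input is transformed by: move the last 2 characters to the front (rotate right by 2), then keep only the last 2 characters.
Starting from "jwtnjxdkeedk": after the first operation, "dkjwtnjxdkee"; after the second, "ee".

ee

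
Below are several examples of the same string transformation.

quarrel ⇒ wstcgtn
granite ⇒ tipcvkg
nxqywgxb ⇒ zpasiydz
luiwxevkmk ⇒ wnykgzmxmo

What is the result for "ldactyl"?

fnecavn

Looking at the pairs, the operation is to swap each adjacent pair of characters (1↔2, 3↔4, ...), then shift every letter 2 places forward in the alphabet (wrapping around).
On "ldactyl": the first step gives "dlcaytl", and the second then gives "fnecavn".
(Check on "granite": → "rgnatie" → "tipcvkg" ✓)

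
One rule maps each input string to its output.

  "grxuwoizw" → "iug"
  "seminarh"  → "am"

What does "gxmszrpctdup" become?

Each output is the input with this applied: reverse the string, then keep one character in every 3, starting at position 3 (positions 3rd, 6th, 9th, ...).
On "gxmszrpctdup": the first step gives "pudtcprzsmxg", and the second then gives "dpsg".

dpsg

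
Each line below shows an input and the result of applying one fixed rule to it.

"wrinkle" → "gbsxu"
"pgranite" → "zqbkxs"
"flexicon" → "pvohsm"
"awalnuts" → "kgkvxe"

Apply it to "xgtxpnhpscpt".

Rule — shift every letter 10 places forward in the alphabet (wrapping around), then delete the last 2 characters.
Doing the same to "xgtxpnhpscpt": "hqdhzxrzcm".
(Check on "wrinkle": → "gbsxuvo" → "gbsxu" ✓)

hqdhzxrzcm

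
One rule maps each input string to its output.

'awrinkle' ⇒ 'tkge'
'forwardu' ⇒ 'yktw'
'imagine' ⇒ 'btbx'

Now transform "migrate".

fztx

The pattern: shift every letter 7 places backward in the alphabet (wrapping around), then keep every other character starting from the first (positions 1st, 3rd, 5th, ...).
Working it through for "migrate": intermediate "fbzktmx", final "fztx".
(Check on "imagine": → "bftzbgx" → "btbx" ✓)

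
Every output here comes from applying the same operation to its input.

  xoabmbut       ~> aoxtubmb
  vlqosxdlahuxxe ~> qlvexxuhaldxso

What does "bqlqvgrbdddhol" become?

The pattern: move the first 3 characters to the end (rotate left by 3), then reverse the string.
Applying both steps to "bqlqvgrbdddhol": "qvgrbdddholbql", then "lqblohdddbrgvq".

lqblohdddbrgvq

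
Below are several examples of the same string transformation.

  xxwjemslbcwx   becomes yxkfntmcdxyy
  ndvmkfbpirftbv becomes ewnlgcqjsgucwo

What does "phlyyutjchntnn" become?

Each output is the input with this applied: move the first character to the end, then shift every letter 1 place forward in the alphabet (wrapping around).
Working it through for "phlyyutjchntnn": intermediate "hlyyutjchntnnp", final "imzzvukdiouooq".
(Check on "xxwjemslbcwx": → "xwjemslbcwxx" → "yxkfntmcdxyy" ✓)

imzzvukdiouooq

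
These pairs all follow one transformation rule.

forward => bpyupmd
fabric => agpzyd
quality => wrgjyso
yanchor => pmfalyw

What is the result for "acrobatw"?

uryzmpay

The rule is to reverse the string, then shift every letter 2 places backward in the alphabet (wrapping around).
Starting from "acrobatw": after the first operation, "wtaborca"; after the second, "uryzmpay".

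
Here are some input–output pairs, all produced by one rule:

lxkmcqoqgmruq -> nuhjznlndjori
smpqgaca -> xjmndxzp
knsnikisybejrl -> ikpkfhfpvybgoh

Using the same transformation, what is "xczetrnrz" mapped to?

What's happening: shift every letter 3 places backward in the alphabet (wrapping around), then swap the first and last characters.
Starting from "xczetrnrz": after the first operation, "uzwbqokow"; after the second, "wzwbqokou".

wzwbqokou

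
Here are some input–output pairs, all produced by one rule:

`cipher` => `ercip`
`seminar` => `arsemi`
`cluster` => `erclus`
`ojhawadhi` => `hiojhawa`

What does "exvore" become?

reexv

In each case the input is transformed by: move the last 2 characters to the front (rotate right by 2), then delete the last character.
Applying both steps to "exvore": "reexvo", then "reexv".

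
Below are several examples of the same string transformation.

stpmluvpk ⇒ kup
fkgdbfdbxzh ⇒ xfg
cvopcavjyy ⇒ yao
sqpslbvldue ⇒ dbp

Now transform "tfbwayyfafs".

ayb

The transformation: keep one character in every 3, starting at position 3 (positions 3rd, 6th, 9th, ...), then reverse the string.
On "tfbwayyfafs": the first step gives "bya", and the second then gives "ayb".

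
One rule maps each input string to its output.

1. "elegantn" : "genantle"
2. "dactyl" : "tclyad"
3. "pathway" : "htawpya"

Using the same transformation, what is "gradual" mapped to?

The pattern: move the first 2 characters to the end (rotate left by 2), then swap each adjacent pair of characters (1↔2, 3↔4, ...).
"gradual" → "adualgr" → "daauglr".

daauglr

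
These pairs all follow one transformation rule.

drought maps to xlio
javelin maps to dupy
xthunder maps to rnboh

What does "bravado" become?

vlup

The pattern: delete the last 3 characters, then shift every letter 6 places backward in the alphabet (wrapping around).
Applying both steps to "bravado": "brav", then "vlup".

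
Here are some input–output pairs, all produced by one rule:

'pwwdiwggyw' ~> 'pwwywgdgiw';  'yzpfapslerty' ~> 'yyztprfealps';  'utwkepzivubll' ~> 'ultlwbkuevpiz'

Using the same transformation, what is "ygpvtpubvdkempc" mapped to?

The rule is to take characters alternately from the front and the back (1st, last, 2nd, 2nd-last, ...).
"ygpvtpubvdkempc" → "ycgppmvetkpduvb".

ycgppmvetkpduvb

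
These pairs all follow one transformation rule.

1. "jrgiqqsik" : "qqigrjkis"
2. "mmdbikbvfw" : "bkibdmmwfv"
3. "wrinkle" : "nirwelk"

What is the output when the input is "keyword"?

In each case the input is transformed by: reverse the string, then move the first 3 characters to the end (rotate left by 3).
Starting from "keyword": after the first operation, "drowyek"; after the second, "wyekdro".

wyekdro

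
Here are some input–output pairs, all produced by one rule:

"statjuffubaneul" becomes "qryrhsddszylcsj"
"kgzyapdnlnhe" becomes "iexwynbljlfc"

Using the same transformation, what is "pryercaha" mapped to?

npwcpayfy

Each output is the input with this applied: shift every letter 2 places backward in the alphabet (wrapping around).
For "pryercaha" the result is "npwcpayfy".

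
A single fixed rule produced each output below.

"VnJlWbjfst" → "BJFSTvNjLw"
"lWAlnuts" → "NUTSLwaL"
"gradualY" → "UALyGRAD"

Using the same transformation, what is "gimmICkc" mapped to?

The transformation: swap the front and back halves of the string, then flip the case of every letter.
Starting from "gimmICkc": after the first operation, "ICkcgimm"; after the second, "icKCGIMM".

icKCGIMM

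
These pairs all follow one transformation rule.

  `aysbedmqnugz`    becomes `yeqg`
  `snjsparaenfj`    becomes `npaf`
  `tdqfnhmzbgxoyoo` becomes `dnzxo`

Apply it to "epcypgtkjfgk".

ppkg

The transformation: keep one character in every 3, starting at position 2 (positions 2nd, 5th, 8th, ...).
On "epcypgtkjfgk" that produces "ppkg".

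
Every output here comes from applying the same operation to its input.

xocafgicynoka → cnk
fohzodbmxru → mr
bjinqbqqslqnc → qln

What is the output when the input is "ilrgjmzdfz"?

The rule is to keep every other character starting from the second (positions 2nd, 4th, 6th, ...), then delete the first 3 characters.
For "ilrgjmzdfz", step one produces "lgmdz"; step two turns that into "dz".

dz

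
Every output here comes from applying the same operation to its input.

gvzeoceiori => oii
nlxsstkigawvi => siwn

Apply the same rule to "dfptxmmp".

Looking at the pairs, the operation is to move the first 2 characters to the end (rotate left by 2), then keep one character in every 3, starting at position 3 (positions 3rd, 6th, 9th, ...).
For "dfptxmmp", step one produces "ptxmmpdf"; step two turns that into "xp".

xp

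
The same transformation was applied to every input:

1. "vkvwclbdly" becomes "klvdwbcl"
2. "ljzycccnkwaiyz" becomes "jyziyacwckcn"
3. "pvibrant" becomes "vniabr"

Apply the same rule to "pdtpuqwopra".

drtppouwq

The rule is to take characters alternately from the front and the back (1st, last, 2nd, 2nd-last, ...), then delete the first 2 characters.
Applying both steps to "pdtpuqwopra": "padrtppouwq", then "drtppouwq".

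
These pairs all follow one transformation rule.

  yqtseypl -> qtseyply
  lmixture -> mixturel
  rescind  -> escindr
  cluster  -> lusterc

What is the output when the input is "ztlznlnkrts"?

In each case the input is transformed by: move the first character to the end.
"ztlznlnkrts" → "tlznlnkrtsz".

tlznlnkrtsz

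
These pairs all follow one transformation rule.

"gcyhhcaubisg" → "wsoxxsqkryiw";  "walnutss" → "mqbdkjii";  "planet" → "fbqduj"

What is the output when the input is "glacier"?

wbqsyuh

Each output is the input with this applied: shift every letter 10 places backward in the alphabet (wrapping around).
So "glacier" becomes "wbqsyuh".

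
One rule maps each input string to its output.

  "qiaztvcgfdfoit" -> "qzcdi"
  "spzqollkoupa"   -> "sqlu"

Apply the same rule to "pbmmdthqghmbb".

In each case the input is transformed by: keep one character in every 3, starting at position 1 (positions 1st, 4th, 7th, ...).
So "pbmmdthqghmbb" becomes "pmhhb".

pmhhb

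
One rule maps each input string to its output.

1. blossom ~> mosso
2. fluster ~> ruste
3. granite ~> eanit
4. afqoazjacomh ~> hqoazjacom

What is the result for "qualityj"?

jality

The rule is to delete the first 2 characters, then move the last character to the front.
Applying both steps to "qualityj": "alityj", then "jality".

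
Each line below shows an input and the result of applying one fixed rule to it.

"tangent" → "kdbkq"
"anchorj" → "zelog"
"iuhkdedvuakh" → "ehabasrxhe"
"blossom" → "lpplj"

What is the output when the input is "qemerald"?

Looking at the pairs, the operation is to shift every letter 3 places backward in the alphabet (wrapping around), then delete the first 2 characters.
On "qemerald": the first step gives "nbjboxia", and the second then gives "jboxia".
(Check on "anchorj": → "xkzelog" → "zelog" ✓)

jboxia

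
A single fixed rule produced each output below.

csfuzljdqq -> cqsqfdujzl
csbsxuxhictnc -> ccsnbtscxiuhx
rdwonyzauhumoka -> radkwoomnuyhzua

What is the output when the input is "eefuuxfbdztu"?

Each output is the input with this applied: take characters alternately from the front and the back (1st, last, 2nd, 2nd-last, ...).
For "eefuuxfbdztu" the result is "euetfzudubxf".

euetfzudubxf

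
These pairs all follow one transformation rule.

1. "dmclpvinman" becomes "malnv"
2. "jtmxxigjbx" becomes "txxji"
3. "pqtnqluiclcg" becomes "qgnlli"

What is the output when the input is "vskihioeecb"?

The rule is to keep every other character starting from the second (positions 2nd, 4th, 6th, ...), then take characters alternately from the front and the back (1st, last, 2nd, 2nd-last, ...).
On "vskihioeecb": the first step gives "siiec", and the second then gives "sciei".

sciei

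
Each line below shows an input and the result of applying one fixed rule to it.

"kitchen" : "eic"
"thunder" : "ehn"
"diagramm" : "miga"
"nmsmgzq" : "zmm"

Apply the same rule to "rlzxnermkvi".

The transformation: keep every other character starting from the second (positions 2nd, 4th, 6th, ...), then move the last character to the front.
On "rlzxnermkvi" that produces "vlxem".
(Check on "diagramm": → "igam" → "miga" ✓)

vlxem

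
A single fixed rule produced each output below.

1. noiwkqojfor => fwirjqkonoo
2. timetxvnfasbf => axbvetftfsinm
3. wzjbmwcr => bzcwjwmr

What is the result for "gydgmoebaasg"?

ayasbodmeggg

The transformation: sort the characters into alphabetical order, then take characters alternately from the front and the back (1st, last, 2nd, 2nd-last, ...).
Applying both steps to "gydgmoebaasg": "aabdegggmosy", then "ayasbodmeggg".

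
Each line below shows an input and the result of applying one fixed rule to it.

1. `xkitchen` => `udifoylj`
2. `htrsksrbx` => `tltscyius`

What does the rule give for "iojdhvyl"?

eiwzmjpk

Rule — move the first 3 characters to the end (rotate left by 3), then shift every letter 1 place forward in the alphabet (wrapping around).
"iojdhvyl" → "dhvylioj" → "eiwzmjpk".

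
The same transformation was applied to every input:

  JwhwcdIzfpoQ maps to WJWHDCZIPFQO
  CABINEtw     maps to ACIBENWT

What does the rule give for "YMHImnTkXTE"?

MYIHNMKTTXE

Looking at the pairs, the operation is to swap each adjacent pair of characters (1↔2, 3↔4, ...), then convert every letter to uppercase.
On "YMHImnTkXTE" that produces "MYIHNMKTTXE".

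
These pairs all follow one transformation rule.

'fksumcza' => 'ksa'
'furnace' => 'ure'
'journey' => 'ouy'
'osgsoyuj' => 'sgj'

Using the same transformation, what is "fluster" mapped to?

The rule is to swap each adjacent pair of characters (1↔2, 3↔4, ...), then keep one character in every 3, starting at position 1 (positions 1st, 4th, 7th, ...).
Applying both steps to "fluster": "lfsuetr", then "lur".

lur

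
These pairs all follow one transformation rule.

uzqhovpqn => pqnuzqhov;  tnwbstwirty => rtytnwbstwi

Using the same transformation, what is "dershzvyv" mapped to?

vyvdershz

Each output is the input with this applied: move the last 3 characters to the front (rotate right by 3).
Applying that to "dershzvyv" gives "vyvdershz".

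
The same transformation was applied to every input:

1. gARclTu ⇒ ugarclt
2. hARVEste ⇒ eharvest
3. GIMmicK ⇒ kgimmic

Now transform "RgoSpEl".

lrgospe

The pattern: move the last character to the front, then convert every letter to lowercase.
For "RgoSpEl", step one produces "lRgoSpE"; step two turns that into "lrgospe".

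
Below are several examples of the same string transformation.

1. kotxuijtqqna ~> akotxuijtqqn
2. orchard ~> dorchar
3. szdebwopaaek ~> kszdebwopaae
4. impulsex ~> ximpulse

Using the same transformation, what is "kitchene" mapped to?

The pattern: move the last character to the front.
On "kitchene" that produces "ekitchen".

ekitchen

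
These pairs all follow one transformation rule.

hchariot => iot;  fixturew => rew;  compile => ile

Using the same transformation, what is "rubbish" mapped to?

Rule — keep only the last 3 characters.
So "rubbish" becomes "ish".

ish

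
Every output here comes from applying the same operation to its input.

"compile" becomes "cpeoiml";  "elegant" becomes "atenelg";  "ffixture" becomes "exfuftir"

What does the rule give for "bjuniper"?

What's happening: sort the characters into alphabetical order, then take characters alternately from the front and the back (1st, last, 2nd, 2nd-last, ...).
For "bjuniper", step one produces "beijnpru"; step two turns that into "bueripjn".

bueripjn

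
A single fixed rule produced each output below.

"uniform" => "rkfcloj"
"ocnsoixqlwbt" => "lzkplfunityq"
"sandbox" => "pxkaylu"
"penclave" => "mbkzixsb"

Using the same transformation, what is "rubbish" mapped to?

The pattern: shift every letter 3 places backward in the alphabet (wrapping around).
For "rubbish" the result is "oryyfpe".

oryyfpe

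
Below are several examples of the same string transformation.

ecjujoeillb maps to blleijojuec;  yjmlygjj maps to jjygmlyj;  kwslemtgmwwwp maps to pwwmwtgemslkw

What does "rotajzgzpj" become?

The rule is to swap each adjacent pair of characters (1↔2, 3↔4, ...), then reverse the string.
Starting from "rotajzgzpj": after the first operation, "oratzjzgjp"; after the second, "pjgzjztaro".

pjgzjztaro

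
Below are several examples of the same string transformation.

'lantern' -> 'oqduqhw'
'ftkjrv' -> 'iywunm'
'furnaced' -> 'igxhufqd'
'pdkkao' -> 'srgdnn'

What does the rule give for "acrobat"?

dwfduer

The transformation: take characters alternately from the front and the back (1st, last, 2nd, 2nd-last, ...), then shift every letter 3 places forward in the alphabet (wrapping around).
"acrobat" → "atcarbo" → "dwfduer".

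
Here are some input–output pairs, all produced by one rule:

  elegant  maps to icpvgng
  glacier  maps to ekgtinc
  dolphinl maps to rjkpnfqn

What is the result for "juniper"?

Rule — shift every letter 2 places forward in the alphabet (wrapping around), then move the first 3 characters to the end (rotate left by 3).
Applying both steps to "juniper": "lwpkrgt", then "krgtlwp".

krgtlwp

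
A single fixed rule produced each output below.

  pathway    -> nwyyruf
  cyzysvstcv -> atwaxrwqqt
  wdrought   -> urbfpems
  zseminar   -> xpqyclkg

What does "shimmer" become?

The pattern: shift every letter 2 places backward in the alphabet (wrapping around), then take characters alternately from the front and the back (1st, last, 2nd, 2nd-last, ...).
Starting from "shimmer": after the first operation, "qfgkkcp"; after the second, "qpfcgkk".

qpfcgkk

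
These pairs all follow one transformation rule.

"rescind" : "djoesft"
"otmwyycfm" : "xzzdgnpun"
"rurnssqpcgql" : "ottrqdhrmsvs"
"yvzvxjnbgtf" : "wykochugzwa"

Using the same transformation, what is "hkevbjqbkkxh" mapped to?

The rule is to move the first 3 characters to the end (rotate left by 3), then shift every letter 1 place forward in the alphabet (wrapping around).
For "hkevbjqbkkxh", step one produces "vbjqbkkxhhke"; step two turns that into "wckrcllyiilf".

wckrcllyiilf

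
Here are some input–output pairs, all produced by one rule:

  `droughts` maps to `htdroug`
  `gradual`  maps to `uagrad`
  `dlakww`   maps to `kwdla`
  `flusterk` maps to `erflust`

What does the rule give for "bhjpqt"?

pqbhj

The transformation: delete the last character, then move the last 2 characters to the front (rotate right by 2).
"bhjpqt" → "bhjpq" → "pqbhj".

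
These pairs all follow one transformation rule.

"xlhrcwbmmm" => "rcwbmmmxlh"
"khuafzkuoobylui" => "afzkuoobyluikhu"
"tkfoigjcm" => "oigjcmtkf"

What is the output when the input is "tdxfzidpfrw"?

In each case the input is transformed by: move the first 3 characters to the end (rotate left by 3).
For "tdxfzidpfrw" the result is "fzidpfrwtdx".

fzidpfrwtdx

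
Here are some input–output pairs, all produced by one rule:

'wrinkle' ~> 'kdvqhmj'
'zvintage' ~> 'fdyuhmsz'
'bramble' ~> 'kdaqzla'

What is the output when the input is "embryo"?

In each case the input is transformed by: move the last 2 characters to the front (rotate right by 2), then shift every letter 1 place backward in the alphabet (wrapping around).
On "embryo": the first step gives "yoembr", and the second then gives "xndlaq".

xndlaq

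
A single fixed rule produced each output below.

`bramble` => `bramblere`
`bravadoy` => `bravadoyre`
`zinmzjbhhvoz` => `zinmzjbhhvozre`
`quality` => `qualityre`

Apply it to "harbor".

In each case the input is transformed by: append "re".
So "harbor" becomes "harborre".

harborre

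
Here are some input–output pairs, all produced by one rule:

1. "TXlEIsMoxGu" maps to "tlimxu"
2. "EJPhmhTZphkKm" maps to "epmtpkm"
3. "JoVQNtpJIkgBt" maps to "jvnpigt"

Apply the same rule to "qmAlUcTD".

qaut

Rule — keep every other character starting from the first (positions 1st, 3rd, 5th, ...), then convert every letter to lowercase.
On "qmAlUcTD" that produces "qaut".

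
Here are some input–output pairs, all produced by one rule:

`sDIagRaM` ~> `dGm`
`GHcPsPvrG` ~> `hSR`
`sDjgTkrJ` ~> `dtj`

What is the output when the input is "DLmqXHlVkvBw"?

lxvb

Rule — flip the case of every letter, then keep one character in every 3, starting at position 2 (positions 2nd, 5th, 8th, ...).
For "DLmqXHlVkvBw", step one produces "dlMQxhLvKVbW"; step two turns that into "lxvb".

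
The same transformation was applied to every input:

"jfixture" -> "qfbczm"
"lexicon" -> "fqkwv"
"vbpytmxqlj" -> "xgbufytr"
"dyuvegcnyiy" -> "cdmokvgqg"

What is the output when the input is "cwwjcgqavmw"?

erkoyidue

The transformation: delete the first 2 characters, then shift every letter 8 places forward in the alphabet (wrapping around).
"cwwjcgqavmw" → "wjcgqavmw" → "erkoyidue".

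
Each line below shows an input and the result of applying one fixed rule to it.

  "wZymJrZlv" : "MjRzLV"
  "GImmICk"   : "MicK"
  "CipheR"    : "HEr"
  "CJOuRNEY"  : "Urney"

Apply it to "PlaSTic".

The rule is to flip the case of every letter, then delete the first 3 characters.
For "PlaSTic", step one produces "pLAstIC"; step two turns that into "stIC".

stIC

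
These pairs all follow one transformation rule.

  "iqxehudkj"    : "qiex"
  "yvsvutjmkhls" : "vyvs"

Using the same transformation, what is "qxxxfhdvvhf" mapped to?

xqxx

Looking at the pairs, the operation is to swap each adjacent pair of characters (1↔2, 3↔4, ...), then keep only the first 4 characters.
"qxxxfhdvvhf" → "xqxxhfvdhvf" → "xqxx".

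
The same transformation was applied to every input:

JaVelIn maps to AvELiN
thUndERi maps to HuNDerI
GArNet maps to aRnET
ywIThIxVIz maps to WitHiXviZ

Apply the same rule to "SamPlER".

AMpLer

Rule — delete the first character, then flip the case of every letter.
On "SamPlER": the first step gives "amPlER", and the second then gives "AMpLer".
(Check on "JaVelIn": → "aVelIn" → "AvELiN" ✓)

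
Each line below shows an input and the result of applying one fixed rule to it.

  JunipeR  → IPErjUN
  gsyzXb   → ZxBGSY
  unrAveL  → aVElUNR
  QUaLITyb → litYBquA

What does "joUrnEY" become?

Looking at the pairs, the operation is to flip the case of every letter, then move the first 3 characters to the end (rotate left by 3).
"joUrnEY" → "JOuRNey" → "RNeyJOu".

RNeyJOu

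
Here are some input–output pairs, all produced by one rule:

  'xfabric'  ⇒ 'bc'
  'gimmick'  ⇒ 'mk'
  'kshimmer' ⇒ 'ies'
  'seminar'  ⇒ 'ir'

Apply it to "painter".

The pattern: move the first 2 characters to the end (rotate left by 2), then keep one character in every 3, starting at position 2 (positions 2nd, 5th, 8th, ...).
For "painter" the result is "nr".

nr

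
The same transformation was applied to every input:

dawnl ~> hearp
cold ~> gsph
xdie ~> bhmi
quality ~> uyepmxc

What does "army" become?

evqc

The transformation: shift every letter 4 places forward in the alphabet (wrapping around).
So "army" becomes "evqc".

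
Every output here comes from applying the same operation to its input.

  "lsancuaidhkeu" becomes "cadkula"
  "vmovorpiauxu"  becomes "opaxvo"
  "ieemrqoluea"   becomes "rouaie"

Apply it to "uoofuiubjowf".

The transformation: keep every other character starting from the first (positions 1st, 3rd, 5th, ...), then move the first 2 characters to the end (rotate left by 2).
Working it through for "uoofuiubjowf": intermediate "uouujw", final "uujwuo".

uujwuo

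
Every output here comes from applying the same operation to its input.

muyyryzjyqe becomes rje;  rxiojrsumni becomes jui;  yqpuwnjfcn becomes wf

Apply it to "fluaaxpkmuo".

In each case the input is transformed by: delete the first 3 characters, then keep one character in every 3, starting at position 2 (positions 2nd, 5th, 8th, ...).
Doing the same to "fluaaxpkmuo": "ako".

ako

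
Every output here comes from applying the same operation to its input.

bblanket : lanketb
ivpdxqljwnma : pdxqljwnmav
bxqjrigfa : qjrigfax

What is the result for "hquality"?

In each case the input is transformed by: delete the first character, then move the first character to the end.
On "hquality": the first step gives "quality", and the second then gives "ualityq".

ualityq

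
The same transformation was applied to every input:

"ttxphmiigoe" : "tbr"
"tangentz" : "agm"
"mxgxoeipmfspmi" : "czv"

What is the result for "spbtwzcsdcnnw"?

The transformation: shift every letter 13 places forward in the alphabet (wrapping around) — i.e. ROT13, then keep only the last 3 characters.
Starting from "spbtwzcsdcnnw": after the first operation, "fcogjmpfqpaaj"; after the second, "aaj".

aaj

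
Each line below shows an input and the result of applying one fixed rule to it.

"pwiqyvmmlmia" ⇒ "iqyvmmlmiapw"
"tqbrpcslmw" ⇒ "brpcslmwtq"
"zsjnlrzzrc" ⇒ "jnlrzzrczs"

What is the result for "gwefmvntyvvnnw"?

efmvntyvvnnwgw

The rule is to move the first 2 characters to the end (rotate left by 2).
Doing the same to "gwefmvntyvvnnw": "efmvntyvvnnwgw".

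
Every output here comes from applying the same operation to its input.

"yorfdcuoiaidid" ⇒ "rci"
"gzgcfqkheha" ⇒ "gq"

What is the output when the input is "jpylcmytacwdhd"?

yma

What's happening: keep one character in every 3, starting at position 3 (positions 3rd, 6th, 9th, ...), then delete the last character.
For "jpylcmytacwdhd", step one produces "ymad"; step two turns that into "yma".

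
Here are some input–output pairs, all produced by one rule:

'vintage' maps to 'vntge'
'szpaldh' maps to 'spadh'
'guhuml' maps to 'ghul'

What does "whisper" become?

The rule is to double every character, then keep one character in every 3, starting at position 2 (positions 2nd, 5th, 8th, ...).
Working it through for "whisper": intermediate "wwhhiissppeerr", final "wiser".

wiser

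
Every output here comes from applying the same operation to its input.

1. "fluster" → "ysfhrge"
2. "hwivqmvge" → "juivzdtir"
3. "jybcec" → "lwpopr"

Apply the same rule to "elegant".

yrtrang

What's happening: shift every letter 13 places forward in the alphabet (wrapping around) — i.e. ROT13, then swap each adjacent pair of characters (1↔2, 3↔4, ...).
"elegant" → "ryrtnag" → "yrtrang".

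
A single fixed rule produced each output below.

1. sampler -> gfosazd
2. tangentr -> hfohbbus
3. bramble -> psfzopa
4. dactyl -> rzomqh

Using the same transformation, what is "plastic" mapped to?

dqzwohg

The rule is to take characters alternately from the front and the back (1st, last, 2nd, 2nd-last, ...), then shift every letter 12 places backward in the alphabet (wrapping around).
"plastic" → "pcliats" → "dqzwohg".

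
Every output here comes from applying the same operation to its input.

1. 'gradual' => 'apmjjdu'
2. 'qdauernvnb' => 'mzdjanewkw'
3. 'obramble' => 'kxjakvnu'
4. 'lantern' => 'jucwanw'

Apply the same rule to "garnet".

jpwacn

Each output is the input with this applied: swap each adjacent pair of characters (1↔2, 3↔4, ...), then shift every letter 9 places forward in the alphabet (wrapping around).
For "garnet", step one produces "agnrte"; step two turns that into "jpwacn".
(Check on "gradual": → "rgdaaul" → "apmjjdu" ✓)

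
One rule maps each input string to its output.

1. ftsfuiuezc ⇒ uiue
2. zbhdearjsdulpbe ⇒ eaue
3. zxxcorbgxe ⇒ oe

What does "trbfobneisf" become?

oei

The pattern: keep only the vowels.
Doing the same to "trbfobneisf": "oei".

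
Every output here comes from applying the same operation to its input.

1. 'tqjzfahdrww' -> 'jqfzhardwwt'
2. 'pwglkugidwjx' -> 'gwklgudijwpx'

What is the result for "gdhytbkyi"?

Each output is the input with this applied: move the first character to the end, then swap each adjacent pair of characters (1↔2, 3↔4, ...).
Working it through for "gdhytbkyi": intermediate "dhytbkyig", final "hdtykbiyg".

hdtykbiyg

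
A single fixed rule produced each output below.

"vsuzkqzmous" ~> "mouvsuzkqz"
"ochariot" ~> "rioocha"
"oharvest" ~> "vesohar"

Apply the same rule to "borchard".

harborc

In each case the input is transformed by: delete the last character, then move the last 3 characters to the front (rotate right by 3).
For "borchard", step one produces "borchar"; step two turns that into "harborc".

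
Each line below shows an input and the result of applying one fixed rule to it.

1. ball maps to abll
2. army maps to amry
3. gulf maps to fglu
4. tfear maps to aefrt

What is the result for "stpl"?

lpst

The transformation: sort the characters into alphabetical order.
For "stpl" the result is "lpst".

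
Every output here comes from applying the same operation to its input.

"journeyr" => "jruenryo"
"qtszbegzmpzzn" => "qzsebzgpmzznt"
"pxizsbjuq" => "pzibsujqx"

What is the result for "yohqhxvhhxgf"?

The rule is to swap each adjacent pair of characters (1↔2, 3↔4, ...), then move the first character to the end.
On "yohqhxvhhxgf": the first step gives "oyqhxhhvxhfg", and the second then gives "yqhxhhvxhfgo".

yqhxhhvxhfgo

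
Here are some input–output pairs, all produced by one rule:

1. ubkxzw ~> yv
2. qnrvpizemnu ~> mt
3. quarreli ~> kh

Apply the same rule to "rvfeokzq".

In each case the input is transformed by: shift every letter 1 place backward in the alphabet (wrapping around), then keep only the last 2 characters.
On "rvfeokzq": the first step gives "quednjyp", and the second then gives "yp".

yp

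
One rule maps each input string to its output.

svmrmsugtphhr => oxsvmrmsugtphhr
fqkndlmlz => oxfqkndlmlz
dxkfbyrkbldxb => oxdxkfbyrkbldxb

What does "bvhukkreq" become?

oxbvhukkreq

In each case the input is transformed by: prepend "ox".
On "bvhukkreq" that produces "oxbvhukkreq".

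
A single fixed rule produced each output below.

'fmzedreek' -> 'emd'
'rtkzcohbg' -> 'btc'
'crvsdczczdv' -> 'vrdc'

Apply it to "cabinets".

The pattern: keep one character in every 3, starting at position 2 (positions 2nd, 5th, 8th, ...), then move the last character to the front.
Starting from "cabinets": after the first operation, "ans"; after the second, "san".

san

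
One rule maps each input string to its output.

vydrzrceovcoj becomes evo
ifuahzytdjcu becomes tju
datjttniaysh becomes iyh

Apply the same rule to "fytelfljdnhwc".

jnw

Each output is the input with this applied: keep every other character starting from the second (positions 2nd, 4th, 6th, ...), then delete the first 3 characters.
Applying both steps to "fytelfljdnhwc": "yefjnw", then "jnw".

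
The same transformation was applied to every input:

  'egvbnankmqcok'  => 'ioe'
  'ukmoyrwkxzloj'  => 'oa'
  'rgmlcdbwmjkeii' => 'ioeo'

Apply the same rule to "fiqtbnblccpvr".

ee

Looking at the pairs, the operation is to shift every letter 2 places forward in the alphabet (wrapping around), then keep only the vowels.
For "fiqtbnblccpvr", step one produces "hksvdpdneerxt"; step two turns that into "ee".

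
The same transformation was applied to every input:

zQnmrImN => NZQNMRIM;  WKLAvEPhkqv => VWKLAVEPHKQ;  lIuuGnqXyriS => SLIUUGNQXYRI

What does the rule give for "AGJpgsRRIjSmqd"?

Each output is the input with this applied: move the last character to the front, then convert every letter to uppercase.
"AGJpgsRRIjSmqd" → "dAGJpgsRRIjSmq" → "DAGJPGSRRIJSMQ".

DAGJPGSRRIJSMQ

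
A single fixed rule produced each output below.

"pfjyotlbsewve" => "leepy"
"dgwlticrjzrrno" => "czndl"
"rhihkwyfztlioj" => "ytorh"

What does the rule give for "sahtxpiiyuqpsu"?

Rule — keep one character in every 3, starting at position 1 (positions 1st, 4th, 7th, ...), then move the last 3 characters to the front (rotate right by 3).
On "sahtxpiiyuqpsu": the first step gives "stius", and the second then gives "iusst".

iusst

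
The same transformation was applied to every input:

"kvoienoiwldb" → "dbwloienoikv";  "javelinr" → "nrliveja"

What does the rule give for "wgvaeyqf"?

qfeyvawg

In each case the input is transformed by: reverse the string, then swap each adjacent pair of characters (1↔2, 3↔4, ...).
On "wgvaeyqf" that produces "qfeyvawg".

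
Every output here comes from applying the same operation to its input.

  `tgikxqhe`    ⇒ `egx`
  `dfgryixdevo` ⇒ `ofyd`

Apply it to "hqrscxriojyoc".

The pattern: keep one character in every 3, starting at position 2 (positions 2nd, 5th, 8th, ...), then move the last character to the front.
"hqrscxriojyoc" → "yqci".

yqci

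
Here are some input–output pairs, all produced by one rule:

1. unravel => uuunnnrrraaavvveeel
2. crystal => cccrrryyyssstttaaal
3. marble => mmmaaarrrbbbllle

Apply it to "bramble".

bbbrrraaammmbbbllle

What's happening: repeat every character 3 times, then delete the last 2 characters.
For "bramble", step one produces "bbbrrraaammmbbbllleee"; step two turns that into "bbbrrraaammmbbbllle".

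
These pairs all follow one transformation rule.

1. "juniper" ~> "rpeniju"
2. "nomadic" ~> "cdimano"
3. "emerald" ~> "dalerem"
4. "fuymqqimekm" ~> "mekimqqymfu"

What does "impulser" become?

Rule — swap each adjacent pair of characters (1↔2, 3↔4, ...), then reverse the string.
Starting from "impulser": after the first operation, "miupslre"; after the second, "erlspuim".

erlspuim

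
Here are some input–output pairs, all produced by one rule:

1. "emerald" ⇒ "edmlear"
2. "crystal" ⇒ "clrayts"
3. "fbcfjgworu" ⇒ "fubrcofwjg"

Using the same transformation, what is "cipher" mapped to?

Each output is the input with this applied: take characters alternately from the front and the back (1st, last, 2nd, 2nd-last, ...).
"cipher" → "crieph".

crieph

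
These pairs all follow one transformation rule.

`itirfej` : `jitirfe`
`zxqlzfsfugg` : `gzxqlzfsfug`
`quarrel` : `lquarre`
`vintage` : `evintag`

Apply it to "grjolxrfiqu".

What's happening: move the last character to the front.
On "grjolxrfiqu" that produces "ugrjolxrfiq".

ugrjolxrfiq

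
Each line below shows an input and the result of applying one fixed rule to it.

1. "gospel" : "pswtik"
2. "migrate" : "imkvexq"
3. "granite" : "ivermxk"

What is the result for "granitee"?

Each output is the input with this applied: swap the first and last characters, then shift every letter 4 places forward in the alphabet (wrapping around).
Applying both steps to "granitee": "eraniteg", then "ivermxik".

ivermxik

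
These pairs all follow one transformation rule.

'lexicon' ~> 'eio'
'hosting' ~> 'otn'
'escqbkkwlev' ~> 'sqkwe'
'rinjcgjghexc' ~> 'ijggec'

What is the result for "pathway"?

The transformation: keep every other character starting from the second (positions 2nd, 4th, 6th, ...).
So "pathway" becomes "aha".

aha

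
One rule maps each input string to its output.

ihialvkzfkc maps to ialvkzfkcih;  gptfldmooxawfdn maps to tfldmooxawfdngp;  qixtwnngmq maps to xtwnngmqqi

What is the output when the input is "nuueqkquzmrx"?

Rule — move the first 2 characters to the end (rotate left by 2).
"nuueqkquzmrx" → "ueqkquzmrxnu".

ueqkquzmrxnu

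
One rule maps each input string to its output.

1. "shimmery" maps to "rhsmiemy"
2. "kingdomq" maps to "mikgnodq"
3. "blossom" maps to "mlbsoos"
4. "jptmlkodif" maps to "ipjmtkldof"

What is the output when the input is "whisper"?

Each output is the input with this applied: swap each adjacent pair of characters (1↔2, 3↔4, ...), then move the last character to the front.
Working it through for "whisper": intermediate "hwsiepr", final "rhwsiep".

rhwsiep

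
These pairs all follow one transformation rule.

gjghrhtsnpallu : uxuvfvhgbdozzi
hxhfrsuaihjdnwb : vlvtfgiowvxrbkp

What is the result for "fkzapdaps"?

tynodrodg

Each output is the input with this applied: shift every letter 12 places backward in the alphabet (wrapping around).
"fkzapdaps" → "tynodrodg".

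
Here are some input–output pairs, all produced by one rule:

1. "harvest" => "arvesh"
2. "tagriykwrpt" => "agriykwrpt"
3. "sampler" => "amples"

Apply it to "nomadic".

omadin

Rule — delete the last character, then move the first character to the end.
For "nomadic", step one produces "nomadi"; step two turns that into "omadin".
(Check on "tagriykwrpt": → "tagriykwrp" → "agriykwrpt" ✓)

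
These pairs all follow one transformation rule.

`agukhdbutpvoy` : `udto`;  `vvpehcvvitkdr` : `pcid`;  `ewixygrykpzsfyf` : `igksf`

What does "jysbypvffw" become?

The transformation: keep one character in every 3, starting at position 3 (positions 3rd, 6th, 9th, ...).
For "jysbypvffw" the result is "spf".

spf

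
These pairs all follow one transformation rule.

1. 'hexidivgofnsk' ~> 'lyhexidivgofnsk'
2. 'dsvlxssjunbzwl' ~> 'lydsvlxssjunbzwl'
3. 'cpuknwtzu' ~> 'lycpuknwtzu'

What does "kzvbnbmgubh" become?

Looking at the pairs, the operation is to prepend "ly".
So "kzvbnbmgubh" becomes "lykzvbnbmgubh".

lykzvbnbmgubh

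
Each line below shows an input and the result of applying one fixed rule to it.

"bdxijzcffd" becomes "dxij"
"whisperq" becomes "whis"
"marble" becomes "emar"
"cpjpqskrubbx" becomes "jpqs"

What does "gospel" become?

lgos

Looking at the pairs, the operation is to swap the front and back halves of the string, then keep only the last 4 characters.
Starting from "gospel": after the first operation, "pelgos"; after the second, "lgos".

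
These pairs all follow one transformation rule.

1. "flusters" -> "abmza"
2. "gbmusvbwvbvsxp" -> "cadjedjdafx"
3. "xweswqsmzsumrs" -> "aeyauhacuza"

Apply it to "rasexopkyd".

mfwxsgl

Rule — shift every letter 8 places forward in the alphabet (wrapping around), then delete the first 3 characters.
For "rasexopkyd", step one produces "ziamfwxsgl"; step two turns that into "mfwxsgl".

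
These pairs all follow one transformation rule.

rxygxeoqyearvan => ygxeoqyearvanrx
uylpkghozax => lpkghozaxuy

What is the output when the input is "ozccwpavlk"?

The rule is to move the first 2 characters to the end (rotate left by 2).
"ozccwpavlk" → "ccwpavlkoz".

ccwpavlkoz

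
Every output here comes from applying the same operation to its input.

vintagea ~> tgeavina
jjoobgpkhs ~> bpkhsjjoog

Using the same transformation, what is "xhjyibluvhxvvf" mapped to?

lvhxvvfxhjyibu

The pattern: swap the front and back halves of the string, then swap the first and last characters.
On "xhjyibluvhxvvf" that produces "lvhxvvfxhjyibu".
(Check on "vintagea": → "ageavint" → "tgeavina" ✓)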